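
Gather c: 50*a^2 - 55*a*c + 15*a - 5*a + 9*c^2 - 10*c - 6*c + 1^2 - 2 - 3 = 50*a^2 + 10*a + 9*c^2 + c*(-55*a - 16) - 4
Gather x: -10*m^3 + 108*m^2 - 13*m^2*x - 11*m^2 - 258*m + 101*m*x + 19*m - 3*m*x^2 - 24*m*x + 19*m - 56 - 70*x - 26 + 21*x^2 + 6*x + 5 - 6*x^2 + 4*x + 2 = -10*m^3 + 97*m^2 - 220*m + x^2*(15 - 3*m) + x*(-13*m^2 + 77*m - 60) - 75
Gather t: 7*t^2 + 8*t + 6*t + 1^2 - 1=7*t^2 + 14*t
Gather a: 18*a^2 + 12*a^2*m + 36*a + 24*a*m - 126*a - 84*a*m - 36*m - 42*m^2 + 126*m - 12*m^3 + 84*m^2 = a^2*(12*m + 18) + a*(-60*m - 90) - 12*m^3 + 42*m^2 + 90*m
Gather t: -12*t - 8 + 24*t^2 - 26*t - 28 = 24*t^2 - 38*t - 36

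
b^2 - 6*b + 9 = (b - 3)^2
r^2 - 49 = (r - 7)*(r + 7)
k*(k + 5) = k^2 + 5*k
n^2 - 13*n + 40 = (n - 8)*(n - 5)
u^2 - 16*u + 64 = (u - 8)^2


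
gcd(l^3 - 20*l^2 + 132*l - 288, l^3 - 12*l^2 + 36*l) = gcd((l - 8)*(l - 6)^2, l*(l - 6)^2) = l^2 - 12*l + 36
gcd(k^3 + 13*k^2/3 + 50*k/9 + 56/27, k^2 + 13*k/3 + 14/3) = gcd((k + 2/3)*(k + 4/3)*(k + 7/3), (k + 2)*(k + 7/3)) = k + 7/3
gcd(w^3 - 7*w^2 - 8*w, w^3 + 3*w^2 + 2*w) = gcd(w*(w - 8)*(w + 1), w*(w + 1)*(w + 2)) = w^2 + w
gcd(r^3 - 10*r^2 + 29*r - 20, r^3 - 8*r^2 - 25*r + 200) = r - 5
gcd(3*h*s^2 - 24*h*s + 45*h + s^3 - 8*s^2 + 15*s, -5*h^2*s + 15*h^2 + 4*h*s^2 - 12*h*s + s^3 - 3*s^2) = s - 3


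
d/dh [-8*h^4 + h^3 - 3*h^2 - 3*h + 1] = -32*h^3 + 3*h^2 - 6*h - 3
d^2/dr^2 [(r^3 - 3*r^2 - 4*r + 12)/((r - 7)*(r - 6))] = 24*(7*r^3 - 102*r^2 + 444*r - 496)/(r^6 - 39*r^5 + 633*r^4 - 5473*r^3 + 26586*r^2 - 68796*r + 74088)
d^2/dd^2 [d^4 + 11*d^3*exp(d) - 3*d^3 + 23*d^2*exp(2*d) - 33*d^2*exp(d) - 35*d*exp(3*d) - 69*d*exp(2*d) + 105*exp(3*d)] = 11*d^3*exp(d) + 92*d^2*exp(2*d) + 33*d^2*exp(d) + 12*d^2 - 315*d*exp(3*d) - 92*d*exp(2*d) - 66*d*exp(d) - 18*d + 735*exp(3*d) - 230*exp(2*d) - 66*exp(d)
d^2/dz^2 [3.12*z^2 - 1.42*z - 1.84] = 6.24000000000000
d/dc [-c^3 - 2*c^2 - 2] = c*(-3*c - 4)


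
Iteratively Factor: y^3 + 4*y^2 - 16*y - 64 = (y + 4)*(y^2 - 16) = (y + 4)^2*(y - 4)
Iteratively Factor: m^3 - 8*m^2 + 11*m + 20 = (m - 5)*(m^2 - 3*m - 4) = (m - 5)*(m + 1)*(m - 4)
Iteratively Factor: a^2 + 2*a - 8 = (a + 4)*(a - 2)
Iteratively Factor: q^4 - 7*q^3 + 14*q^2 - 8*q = (q - 2)*(q^3 - 5*q^2 + 4*q) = (q - 2)*(q - 1)*(q^2 - 4*q) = (q - 4)*(q - 2)*(q - 1)*(q)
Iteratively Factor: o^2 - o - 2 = (o + 1)*(o - 2)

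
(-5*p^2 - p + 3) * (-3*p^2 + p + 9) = 15*p^4 - 2*p^3 - 55*p^2 - 6*p + 27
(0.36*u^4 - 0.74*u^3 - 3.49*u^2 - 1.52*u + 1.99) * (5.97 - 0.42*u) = -0.1512*u^5 + 2.46*u^4 - 2.952*u^3 - 20.1969*u^2 - 9.9102*u + 11.8803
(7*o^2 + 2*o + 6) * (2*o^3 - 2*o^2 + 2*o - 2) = 14*o^5 - 10*o^4 + 22*o^3 - 22*o^2 + 8*o - 12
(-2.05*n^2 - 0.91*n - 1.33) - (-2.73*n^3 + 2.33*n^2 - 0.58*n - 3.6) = 2.73*n^3 - 4.38*n^2 - 0.33*n + 2.27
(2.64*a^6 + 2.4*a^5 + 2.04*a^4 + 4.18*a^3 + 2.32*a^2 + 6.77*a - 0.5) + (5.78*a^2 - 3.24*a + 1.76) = 2.64*a^6 + 2.4*a^5 + 2.04*a^4 + 4.18*a^3 + 8.1*a^2 + 3.53*a + 1.26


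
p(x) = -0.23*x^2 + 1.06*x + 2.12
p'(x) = 1.06 - 0.46*x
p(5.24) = 1.36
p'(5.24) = -1.35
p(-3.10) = -3.38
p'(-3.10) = 2.49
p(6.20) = -0.15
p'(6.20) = -1.79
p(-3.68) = -4.90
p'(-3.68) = 2.75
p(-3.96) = -5.68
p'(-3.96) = 2.88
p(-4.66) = -7.81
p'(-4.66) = 3.20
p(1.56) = 3.21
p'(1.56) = 0.34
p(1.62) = 3.23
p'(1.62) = 0.31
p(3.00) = 3.23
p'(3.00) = -0.32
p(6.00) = 0.20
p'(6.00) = -1.70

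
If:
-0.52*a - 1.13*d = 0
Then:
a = -2.17307692307692*d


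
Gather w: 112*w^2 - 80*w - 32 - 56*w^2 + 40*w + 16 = 56*w^2 - 40*w - 16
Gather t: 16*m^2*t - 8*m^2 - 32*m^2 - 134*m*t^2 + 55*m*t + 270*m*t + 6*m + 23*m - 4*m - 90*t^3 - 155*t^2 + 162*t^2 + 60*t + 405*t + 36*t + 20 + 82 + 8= -40*m^2 + 25*m - 90*t^3 + t^2*(7 - 134*m) + t*(16*m^2 + 325*m + 501) + 110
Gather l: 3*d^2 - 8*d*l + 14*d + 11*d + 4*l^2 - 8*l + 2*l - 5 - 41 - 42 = 3*d^2 + 25*d + 4*l^2 + l*(-8*d - 6) - 88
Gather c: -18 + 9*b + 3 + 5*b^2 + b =5*b^2 + 10*b - 15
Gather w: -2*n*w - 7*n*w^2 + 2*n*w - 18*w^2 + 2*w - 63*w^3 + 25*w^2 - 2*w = -63*w^3 + w^2*(7 - 7*n)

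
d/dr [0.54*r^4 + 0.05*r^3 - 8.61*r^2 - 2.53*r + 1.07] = 2.16*r^3 + 0.15*r^2 - 17.22*r - 2.53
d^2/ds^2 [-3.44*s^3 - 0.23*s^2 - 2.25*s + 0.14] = -20.64*s - 0.46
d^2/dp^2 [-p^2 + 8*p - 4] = -2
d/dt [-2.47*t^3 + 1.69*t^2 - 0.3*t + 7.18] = -7.41*t^2 + 3.38*t - 0.3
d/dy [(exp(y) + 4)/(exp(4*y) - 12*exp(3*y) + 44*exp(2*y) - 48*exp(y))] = (-3*exp(4*y) + 8*exp(3*y) + 100*exp(2*y) - 352*exp(y) + 192)*exp(-y)/(exp(6*y) - 24*exp(5*y) + 232*exp(4*y) - 1152*exp(3*y) + 3088*exp(2*y) - 4224*exp(y) + 2304)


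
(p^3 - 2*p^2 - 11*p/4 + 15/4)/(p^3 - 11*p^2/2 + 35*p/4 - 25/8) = 2*(2*p^2 + p - 3)/(4*p^2 - 12*p + 5)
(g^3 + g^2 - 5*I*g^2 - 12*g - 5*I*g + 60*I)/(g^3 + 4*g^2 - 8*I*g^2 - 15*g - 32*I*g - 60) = (g - 3)/(g - 3*I)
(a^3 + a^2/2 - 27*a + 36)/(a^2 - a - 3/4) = 2*(a^2 + 2*a - 24)/(2*a + 1)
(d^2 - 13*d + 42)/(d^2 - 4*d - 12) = (d - 7)/(d + 2)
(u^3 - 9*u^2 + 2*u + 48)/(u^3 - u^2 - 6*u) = (u - 8)/u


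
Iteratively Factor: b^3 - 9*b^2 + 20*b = (b - 5)*(b^2 - 4*b) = (b - 5)*(b - 4)*(b)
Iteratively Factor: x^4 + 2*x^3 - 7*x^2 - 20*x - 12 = (x + 2)*(x^3 - 7*x - 6) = (x + 2)^2*(x^2 - 2*x - 3) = (x - 3)*(x + 2)^2*(x + 1)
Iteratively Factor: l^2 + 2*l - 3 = (l - 1)*(l + 3)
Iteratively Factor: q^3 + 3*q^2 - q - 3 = (q - 1)*(q^2 + 4*q + 3) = (q - 1)*(q + 1)*(q + 3)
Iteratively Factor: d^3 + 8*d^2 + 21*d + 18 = (d + 3)*(d^2 + 5*d + 6) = (d + 2)*(d + 3)*(d + 3)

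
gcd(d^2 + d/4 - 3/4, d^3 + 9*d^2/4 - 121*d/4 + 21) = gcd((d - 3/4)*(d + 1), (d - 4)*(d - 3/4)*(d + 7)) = d - 3/4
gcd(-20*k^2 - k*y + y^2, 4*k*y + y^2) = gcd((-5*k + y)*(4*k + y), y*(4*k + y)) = 4*k + y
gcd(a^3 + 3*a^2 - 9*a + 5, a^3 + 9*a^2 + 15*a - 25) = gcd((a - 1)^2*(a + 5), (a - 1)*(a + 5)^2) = a^2 + 4*a - 5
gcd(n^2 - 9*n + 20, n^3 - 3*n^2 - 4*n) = n - 4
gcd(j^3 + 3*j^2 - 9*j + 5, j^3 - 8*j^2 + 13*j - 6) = j^2 - 2*j + 1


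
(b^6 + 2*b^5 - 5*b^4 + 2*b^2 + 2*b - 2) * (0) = 0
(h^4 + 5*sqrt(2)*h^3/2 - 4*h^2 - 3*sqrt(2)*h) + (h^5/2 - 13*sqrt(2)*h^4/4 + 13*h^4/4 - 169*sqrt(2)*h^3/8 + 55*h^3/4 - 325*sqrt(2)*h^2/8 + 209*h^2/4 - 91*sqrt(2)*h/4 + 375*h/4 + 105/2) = h^5/2 - 13*sqrt(2)*h^4/4 + 17*h^4/4 - 149*sqrt(2)*h^3/8 + 55*h^3/4 - 325*sqrt(2)*h^2/8 + 193*h^2/4 - 103*sqrt(2)*h/4 + 375*h/4 + 105/2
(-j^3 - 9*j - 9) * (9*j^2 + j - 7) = -9*j^5 - j^4 - 74*j^3 - 90*j^2 + 54*j + 63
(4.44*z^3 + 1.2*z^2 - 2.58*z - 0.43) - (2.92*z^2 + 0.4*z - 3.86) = 4.44*z^3 - 1.72*z^2 - 2.98*z + 3.43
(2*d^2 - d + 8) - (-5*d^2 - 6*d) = 7*d^2 + 5*d + 8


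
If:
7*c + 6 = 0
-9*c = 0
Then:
No Solution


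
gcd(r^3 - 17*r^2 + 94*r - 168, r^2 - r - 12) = r - 4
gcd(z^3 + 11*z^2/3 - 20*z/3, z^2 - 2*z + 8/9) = z - 4/3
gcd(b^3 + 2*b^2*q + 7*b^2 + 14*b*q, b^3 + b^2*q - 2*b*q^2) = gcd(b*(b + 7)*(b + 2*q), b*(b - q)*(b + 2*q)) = b^2 + 2*b*q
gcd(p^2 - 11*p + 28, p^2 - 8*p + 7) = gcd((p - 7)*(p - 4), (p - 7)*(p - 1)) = p - 7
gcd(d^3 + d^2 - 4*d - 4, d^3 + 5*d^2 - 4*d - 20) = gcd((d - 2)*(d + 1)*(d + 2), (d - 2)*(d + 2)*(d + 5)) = d^2 - 4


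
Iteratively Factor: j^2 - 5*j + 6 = (j - 2)*(j - 3)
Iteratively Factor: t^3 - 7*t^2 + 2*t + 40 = (t - 5)*(t^2 - 2*t - 8) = (t - 5)*(t - 4)*(t + 2)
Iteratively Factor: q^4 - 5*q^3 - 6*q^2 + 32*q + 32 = (q - 4)*(q^3 - q^2 - 10*q - 8) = (q - 4)^2*(q^2 + 3*q + 2) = (q - 4)^2*(q + 2)*(q + 1)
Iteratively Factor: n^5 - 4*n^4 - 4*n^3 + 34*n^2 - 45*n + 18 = (n + 3)*(n^4 - 7*n^3 + 17*n^2 - 17*n + 6) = (n - 1)*(n + 3)*(n^3 - 6*n^2 + 11*n - 6) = (n - 1)^2*(n + 3)*(n^2 - 5*n + 6) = (n - 3)*(n - 1)^2*(n + 3)*(n - 2)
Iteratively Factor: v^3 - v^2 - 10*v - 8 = (v - 4)*(v^2 + 3*v + 2) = (v - 4)*(v + 1)*(v + 2)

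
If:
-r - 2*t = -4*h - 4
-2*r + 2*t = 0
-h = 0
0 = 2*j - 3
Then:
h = 0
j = 3/2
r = 4/3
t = 4/3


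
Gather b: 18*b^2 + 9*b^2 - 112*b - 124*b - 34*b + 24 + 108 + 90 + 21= 27*b^2 - 270*b + 243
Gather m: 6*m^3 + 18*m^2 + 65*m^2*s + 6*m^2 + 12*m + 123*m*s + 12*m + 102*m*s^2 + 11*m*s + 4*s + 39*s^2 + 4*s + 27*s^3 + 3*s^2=6*m^3 + m^2*(65*s + 24) + m*(102*s^2 + 134*s + 24) + 27*s^3 + 42*s^2 + 8*s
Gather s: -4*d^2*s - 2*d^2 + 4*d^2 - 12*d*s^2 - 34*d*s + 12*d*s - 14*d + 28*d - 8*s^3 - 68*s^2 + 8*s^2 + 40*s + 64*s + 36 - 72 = 2*d^2 + 14*d - 8*s^3 + s^2*(-12*d - 60) + s*(-4*d^2 - 22*d + 104) - 36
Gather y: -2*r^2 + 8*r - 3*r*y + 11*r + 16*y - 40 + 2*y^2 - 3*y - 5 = -2*r^2 + 19*r + 2*y^2 + y*(13 - 3*r) - 45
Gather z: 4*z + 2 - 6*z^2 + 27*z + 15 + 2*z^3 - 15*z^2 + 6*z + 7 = 2*z^3 - 21*z^2 + 37*z + 24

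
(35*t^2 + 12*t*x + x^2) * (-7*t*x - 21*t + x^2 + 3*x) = -245*t^3*x - 735*t^3 - 49*t^2*x^2 - 147*t^2*x + 5*t*x^3 + 15*t*x^2 + x^4 + 3*x^3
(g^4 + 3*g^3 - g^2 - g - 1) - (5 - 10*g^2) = g^4 + 3*g^3 + 9*g^2 - g - 6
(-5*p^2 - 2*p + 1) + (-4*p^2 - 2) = -9*p^2 - 2*p - 1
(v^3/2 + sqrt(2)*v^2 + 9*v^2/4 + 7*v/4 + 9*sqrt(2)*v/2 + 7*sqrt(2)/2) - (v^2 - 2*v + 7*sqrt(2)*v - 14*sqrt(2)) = v^3/2 + 5*v^2/4 + sqrt(2)*v^2 - 5*sqrt(2)*v/2 + 15*v/4 + 35*sqrt(2)/2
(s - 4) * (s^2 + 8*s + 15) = s^3 + 4*s^2 - 17*s - 60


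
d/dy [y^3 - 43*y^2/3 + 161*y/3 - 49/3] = 3*y^2 - 86*y/3 + 161/3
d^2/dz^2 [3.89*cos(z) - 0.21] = -3.89*cos(z)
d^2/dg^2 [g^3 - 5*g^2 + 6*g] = 6*g - 10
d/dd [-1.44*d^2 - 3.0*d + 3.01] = -2.88*d - 3.0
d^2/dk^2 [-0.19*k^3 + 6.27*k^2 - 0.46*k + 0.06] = 12.54 - 1.14*k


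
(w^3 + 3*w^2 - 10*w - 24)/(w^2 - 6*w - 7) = (-w^3 - 3*w^2 + 10*w + 24)/(-w^2 + 6*w + 7)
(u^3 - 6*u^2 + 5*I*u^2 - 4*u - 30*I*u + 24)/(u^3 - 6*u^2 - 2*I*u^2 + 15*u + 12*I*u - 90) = (u^2 + 5*I*u - 4)/(u^2 - 2*I*u + 15)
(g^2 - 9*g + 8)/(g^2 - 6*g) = (g^2 - 9*g + 8)/(g*(g - 6))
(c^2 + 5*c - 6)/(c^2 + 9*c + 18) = (c - 1)/(c + 3)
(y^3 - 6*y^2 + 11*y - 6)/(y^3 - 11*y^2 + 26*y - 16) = (y - 3)/(y - 8)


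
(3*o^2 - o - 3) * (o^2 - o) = 3*o^4 - 4*o^3 - 2*o^2 + 3*o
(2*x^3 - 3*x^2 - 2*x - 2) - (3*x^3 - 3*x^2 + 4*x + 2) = -x^3 - 6*x - 4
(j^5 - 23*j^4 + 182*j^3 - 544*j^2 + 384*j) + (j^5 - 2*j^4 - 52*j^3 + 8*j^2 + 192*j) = 2*j^5 - 25*j^4 + 130*j^3 - 536*j^2 + 576*j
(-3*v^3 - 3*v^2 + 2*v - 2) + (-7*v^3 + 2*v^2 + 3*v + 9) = -10*v^3 - v^2 + 5*v + 7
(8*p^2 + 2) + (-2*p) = 8*p^2 - 2*p + 2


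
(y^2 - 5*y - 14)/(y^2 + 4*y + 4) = (y - 7)/(y + 2)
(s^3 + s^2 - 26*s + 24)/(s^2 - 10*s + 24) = (s^2 + 5*s - 6)/(s - 6)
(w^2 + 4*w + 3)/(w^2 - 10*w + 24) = (w^2 + 4*w + 3)/(w^2 - 10*w + 24)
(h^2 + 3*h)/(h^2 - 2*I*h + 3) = h*(h + 3)/(h^2 - 2*I*h + 3)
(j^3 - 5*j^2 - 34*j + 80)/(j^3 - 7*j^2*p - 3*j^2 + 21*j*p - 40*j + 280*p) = (2 - j)/(-j + 7*p)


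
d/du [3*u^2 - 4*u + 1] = 6*u - 4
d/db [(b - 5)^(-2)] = -2/(b - 5)^3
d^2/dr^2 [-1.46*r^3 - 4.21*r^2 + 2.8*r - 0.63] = -8.76*r - 8.42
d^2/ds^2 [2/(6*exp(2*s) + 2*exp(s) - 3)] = 4*(4*(6*exp(s) + 1)^2*exp(s) - (12*exp(s) + 1)*(6*exp(2*s) + 2*exp(s) - 3))*exp(s)/(6*exp(2*s) + 2*exp(s) - 3)^3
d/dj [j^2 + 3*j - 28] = 2*j + 3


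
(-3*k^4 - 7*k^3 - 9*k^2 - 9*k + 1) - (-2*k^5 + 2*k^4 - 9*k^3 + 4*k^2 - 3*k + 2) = 2*k^5 - 5*k^4 + 2*k^3 - 13*k^2 - 6*k - 1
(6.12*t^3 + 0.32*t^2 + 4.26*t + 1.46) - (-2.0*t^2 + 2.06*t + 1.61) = 6.12*t^3 + 2.32*t^2 + 2.2*t - 0.15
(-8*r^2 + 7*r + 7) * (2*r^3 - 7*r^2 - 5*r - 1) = -16*r^5 + 70*r^4 + 5*r^3 - 76*r^2 - 42*r - 7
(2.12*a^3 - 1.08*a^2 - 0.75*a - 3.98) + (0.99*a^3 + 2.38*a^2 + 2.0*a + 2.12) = 3.11*a^3 + 1.3*a^2 + 1.25*a - 1.86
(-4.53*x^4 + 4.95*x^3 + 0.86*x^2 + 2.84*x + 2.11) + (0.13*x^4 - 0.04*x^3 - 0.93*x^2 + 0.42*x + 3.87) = -4.4*x^4 + 4.91*x^3 - 0.0700000000000001*x^2 + 3.26*x + 5.98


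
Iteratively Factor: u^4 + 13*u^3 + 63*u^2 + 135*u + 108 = (u + 3)*(u^3 + 10*u^2 + 33*u + 36) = (u + 3)^2*(u^2 + 7*u + 12) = (u + 3)^3*(u + 4)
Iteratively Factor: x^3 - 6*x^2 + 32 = (x - 4)*(x^2 - 2*x - 8) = (x - 4)*(x + 2)*(x - 4)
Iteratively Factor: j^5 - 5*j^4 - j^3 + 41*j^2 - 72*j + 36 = (j - 3)*(j^4 - 2*j^3 - 7*j^2 + 20*j - 12) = (j - 3)*(j + 3)*(j^3 - 5*j^2 + 8*j - 4) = (j - 3)*(j - 2)*(j + 3)*(j^2 - 3*j + 2) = (j - 3)*(j - 2)*(j - 1)*(j + 3)*(j - 2)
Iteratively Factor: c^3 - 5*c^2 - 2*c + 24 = (c - 4)*(c^2 - c - 6) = (c - 4)*(c + 2)*(c - 3)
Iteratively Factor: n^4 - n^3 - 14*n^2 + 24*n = (n - 2)*(n^3 + n^2 - 12*n) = (n - 3)*(n - 2)*(n^2 + 4*n) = n*(n - 3)*(n - 2)*(n + 4)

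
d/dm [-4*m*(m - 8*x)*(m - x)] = -12*m^2 + 72*m*x - 32*x^2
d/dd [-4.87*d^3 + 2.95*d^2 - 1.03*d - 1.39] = -14.61*d^2 + 5.9*d - 1.03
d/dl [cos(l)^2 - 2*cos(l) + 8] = 2*(1 - cos(l))*sin(l)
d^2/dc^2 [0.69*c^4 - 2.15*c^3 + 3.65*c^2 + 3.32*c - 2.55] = 8.28*c^2 - 12.9*c + 7.3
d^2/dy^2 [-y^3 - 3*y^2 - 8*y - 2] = -6*y - 6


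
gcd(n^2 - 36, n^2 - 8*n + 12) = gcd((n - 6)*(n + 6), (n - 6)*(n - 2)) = n - 6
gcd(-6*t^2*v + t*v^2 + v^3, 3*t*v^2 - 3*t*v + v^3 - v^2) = 3*t*v + v^2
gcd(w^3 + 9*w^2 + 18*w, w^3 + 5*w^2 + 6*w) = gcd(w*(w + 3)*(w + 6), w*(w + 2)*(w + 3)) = w^2 + 3*w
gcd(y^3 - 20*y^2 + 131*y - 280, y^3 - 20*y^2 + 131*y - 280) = y^3 - 20*y^2 + 131*y - 280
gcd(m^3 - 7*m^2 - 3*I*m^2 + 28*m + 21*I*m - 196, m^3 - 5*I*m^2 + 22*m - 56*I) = m^2 - 3*I*m + 28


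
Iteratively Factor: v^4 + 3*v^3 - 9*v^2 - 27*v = (v + 3)*(v^3 - 9*v) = (v + 3)^2*(v^2 - 3*v) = (v - 3)*(v + 3)^2*(v)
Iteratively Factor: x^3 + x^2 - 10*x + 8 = (x - 2)*(x^2 + 3*x - 4) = (x - 2)*(x - 1)*(x + 4)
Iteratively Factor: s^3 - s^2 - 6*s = (s - 3)*(s^2 + 2*s) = (s - 3)*(s + 2)*(s)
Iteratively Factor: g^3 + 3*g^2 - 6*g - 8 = (g + 4)*(g^2 - g - 2) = (g + 1)*(g + 4)*(g - 2)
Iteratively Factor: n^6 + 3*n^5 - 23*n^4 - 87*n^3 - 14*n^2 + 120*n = (n)*(n^5 + 3*n^4 - 23*n^3 - 87*n^2 - 14*n + 120) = n*(n + 4)*(n^4 - n^3 - 19*n^2 - 11*n + 30) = n*(n + 2)*(n + 4)*(n^3 - 3*n^2 - 13*n + 15) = n*(n + 2)*(n + 3)*(n + 4)*(n^2 - 6*n + 5) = n*(n - 1)*(n + 2)*(n + 3)*(n + 4)*(n - 5)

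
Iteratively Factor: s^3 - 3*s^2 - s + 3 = (s + 1)*(s^2 - 4*s + 3) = (s - 3)*(s + 1)*(s - 1)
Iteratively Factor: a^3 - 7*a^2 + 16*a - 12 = (a - 2)*(a^2 - 5*a + 6) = (a - 3)*(a - 2)*(a - 2)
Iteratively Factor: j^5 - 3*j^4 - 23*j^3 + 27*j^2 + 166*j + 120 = (j - 5)*(j^4 + 2*j^3 - 13*j^2 - 38*j - 24) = (j - 5)*(j + 1)*(j^3 + j^2 - 14*j - 24) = (j - 5)*(j + 1)*(j + 2)*(j^2 - j - 12) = (j - 5)*(j - 4)*(j + 1)*(j + 2)*(j + 3)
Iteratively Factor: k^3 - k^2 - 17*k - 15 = (k + 3)*(k^2 - 4*k - 5) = (k + 1)*(k + 3)*(k - 5)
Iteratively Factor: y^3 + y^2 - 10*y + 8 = (y - 2)*(y^2 + 3*y - 4) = (y - 2)*(y + 4)*(y - 1)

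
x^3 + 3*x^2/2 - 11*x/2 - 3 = (x - 2)*(x + 1/2)*(x + 3)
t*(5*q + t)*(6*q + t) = 30*q^2*t + 11*q*t^2 + t^3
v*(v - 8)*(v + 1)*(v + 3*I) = v^4 - 7*v^3 + 3*I*v^3 - 8*v^2 - 21*I*v^2 - 24*I*v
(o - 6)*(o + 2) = o^2 - 4*o - 12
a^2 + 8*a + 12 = (a + 2)*(a + 6)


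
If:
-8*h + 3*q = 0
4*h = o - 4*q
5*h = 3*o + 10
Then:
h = -10/39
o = -440/117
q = -80/117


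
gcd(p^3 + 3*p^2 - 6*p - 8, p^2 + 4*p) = p + 4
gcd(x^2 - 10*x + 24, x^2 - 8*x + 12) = x - 6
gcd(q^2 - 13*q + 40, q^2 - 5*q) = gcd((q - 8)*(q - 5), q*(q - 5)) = q - 5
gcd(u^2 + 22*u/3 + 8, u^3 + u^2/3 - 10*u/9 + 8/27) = u + 4/3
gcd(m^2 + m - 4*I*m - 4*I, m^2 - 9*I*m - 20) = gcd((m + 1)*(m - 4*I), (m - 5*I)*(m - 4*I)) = m - 4*I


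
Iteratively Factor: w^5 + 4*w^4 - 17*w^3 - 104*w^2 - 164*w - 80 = (w + 2)*(w^4 + 2*w^3 - 21*w^2 - 62*w - 40) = (w + 2)*(w + 4)*(w^3 - 2*w^2 - 13*w - 10) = (w - 5)*(w + 2)*(w + 4)*(w^2 + 3*w + 2) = (w - 5)*(w + 1)*(w + 2)*(w + 4)*(w + 2)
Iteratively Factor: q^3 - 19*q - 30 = (q + 2)*(q^2 - 2*q - 15) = (q - 5)*(q + 2)*(q + 3)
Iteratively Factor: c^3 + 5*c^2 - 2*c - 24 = (c + 4)*(c^2 + c - 6) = (c - 2)*(c + 4)*(c + 3)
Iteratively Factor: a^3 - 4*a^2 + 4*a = (a - 2)*(a^2 - 2*a) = a*(a - 2)*(a - 2)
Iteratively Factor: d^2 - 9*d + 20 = (d - 4)*(d - 5)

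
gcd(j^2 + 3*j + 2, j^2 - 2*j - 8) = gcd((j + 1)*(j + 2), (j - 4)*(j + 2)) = j + 2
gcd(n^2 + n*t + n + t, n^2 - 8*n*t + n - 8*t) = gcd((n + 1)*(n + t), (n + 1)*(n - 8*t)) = n + 1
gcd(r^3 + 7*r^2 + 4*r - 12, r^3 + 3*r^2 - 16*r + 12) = r^2 + 5*r - 6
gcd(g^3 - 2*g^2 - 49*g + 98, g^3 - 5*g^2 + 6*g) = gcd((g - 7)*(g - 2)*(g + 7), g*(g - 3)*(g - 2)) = g - 2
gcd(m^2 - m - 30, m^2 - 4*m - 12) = m - 6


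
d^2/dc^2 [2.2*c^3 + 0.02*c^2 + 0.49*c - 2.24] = 13.2*c + 0.04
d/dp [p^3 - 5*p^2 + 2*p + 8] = 3*p^2 - 10*p + 2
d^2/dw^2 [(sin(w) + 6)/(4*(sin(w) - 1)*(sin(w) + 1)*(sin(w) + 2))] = (-15*(1 - cos(w)^2)^2 - sin(w)^5 + 69*sin(w)*cos(w)^2/2 - 85*sin(w)/2 + 22*cos(w)^2 - 36)/((sin(w) + 2)^3*cos(w)^4)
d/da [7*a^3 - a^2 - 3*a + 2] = 21*a^2 - 2*a - 3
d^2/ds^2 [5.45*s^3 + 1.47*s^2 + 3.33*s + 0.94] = 32.7*s + 2.94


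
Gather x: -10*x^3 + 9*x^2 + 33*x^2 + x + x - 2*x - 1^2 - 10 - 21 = -10*x^3 + 42*x^2 - 32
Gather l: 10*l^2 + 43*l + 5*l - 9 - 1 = 10*l^2 + 48*l - 10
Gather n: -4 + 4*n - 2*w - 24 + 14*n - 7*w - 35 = 18*n - 9*w - 63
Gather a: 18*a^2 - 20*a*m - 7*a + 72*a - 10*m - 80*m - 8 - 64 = 18*a^2 + a*(65 - 20*m) - 90*m - 72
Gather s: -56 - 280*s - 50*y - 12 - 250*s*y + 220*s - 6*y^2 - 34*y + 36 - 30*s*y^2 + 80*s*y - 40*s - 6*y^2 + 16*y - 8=s*(-30*y^2 - 170*y - 100) - 12*y^2 - 68*y - 40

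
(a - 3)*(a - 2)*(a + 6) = a^3 + a^2 - 24*a + 36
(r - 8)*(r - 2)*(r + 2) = r^3 - 8*r^2 - 4*r + 32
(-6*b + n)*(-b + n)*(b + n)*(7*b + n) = 42*b^4 - b^3*n - 43*b^2*n^2 + b*n^3 + n^4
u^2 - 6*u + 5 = (u - 5)*(u - 1)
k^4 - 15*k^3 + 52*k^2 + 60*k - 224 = (k - 8)*(k - 7)*(k - 2)*(k + 2)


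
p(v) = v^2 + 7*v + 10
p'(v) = 2*v + 7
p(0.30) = 12.19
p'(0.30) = 7.60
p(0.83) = 16.50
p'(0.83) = 8.66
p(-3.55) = -2.25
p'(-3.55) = -0.10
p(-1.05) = 3.75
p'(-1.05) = 4.90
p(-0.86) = 4.72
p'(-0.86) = 5.28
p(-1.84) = 0.51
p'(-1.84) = 3.32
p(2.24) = 30.70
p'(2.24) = 11.48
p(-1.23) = 2.90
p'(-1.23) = 4.54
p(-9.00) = 28.00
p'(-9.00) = -11.00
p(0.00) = 10.00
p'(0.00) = 7.00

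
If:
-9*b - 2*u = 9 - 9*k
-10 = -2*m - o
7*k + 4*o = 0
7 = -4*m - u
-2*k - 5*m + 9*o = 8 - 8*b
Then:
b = 3741/569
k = 504/569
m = 3286/569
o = -882/569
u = -17127/569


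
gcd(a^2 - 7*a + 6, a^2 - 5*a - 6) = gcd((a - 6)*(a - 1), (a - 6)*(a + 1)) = a - 6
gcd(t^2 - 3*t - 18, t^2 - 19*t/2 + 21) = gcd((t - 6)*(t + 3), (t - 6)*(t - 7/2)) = t - 6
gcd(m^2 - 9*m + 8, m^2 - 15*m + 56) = m - 8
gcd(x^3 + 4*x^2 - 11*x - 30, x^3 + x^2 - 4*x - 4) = x + 2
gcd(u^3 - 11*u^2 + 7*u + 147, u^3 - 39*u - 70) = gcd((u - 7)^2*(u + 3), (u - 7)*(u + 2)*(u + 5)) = u - 7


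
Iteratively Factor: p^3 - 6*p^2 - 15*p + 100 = (p + 4)*(p^2 - 10*p + 25) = (p - 5)*(p + 4)*(p - 5)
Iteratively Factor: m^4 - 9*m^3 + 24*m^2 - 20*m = (m - 5)*(m^3 - 4*m^2 + 4*m) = (m - 5)*(m - 2)*(m^2 - 2*m) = (m - 5)*(m - 2)^2*(m)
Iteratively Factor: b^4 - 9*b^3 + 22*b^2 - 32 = (b - 4)*(b^3 - 5*b^2 + 2*b + 8) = (b - 4)^2*(b^2 - b - 2) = (b - 4)^2*(b - 2)*(b + 1)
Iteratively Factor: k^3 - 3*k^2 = (k)*(k^2 - 3*k) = k*(k - 3)*(k)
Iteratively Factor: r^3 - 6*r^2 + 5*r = (r - 1)*(r^2 - 5*r) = (r - 5)*(r - 1)*(r)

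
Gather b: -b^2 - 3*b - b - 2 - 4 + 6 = -b^2 - 4*b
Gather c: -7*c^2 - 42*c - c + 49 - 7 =-7*c^2 - 43*c + 42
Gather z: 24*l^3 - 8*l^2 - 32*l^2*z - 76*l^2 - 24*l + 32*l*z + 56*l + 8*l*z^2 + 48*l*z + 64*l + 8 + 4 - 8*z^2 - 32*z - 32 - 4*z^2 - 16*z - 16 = 24*l^3 - 84*l^2 + 96*l + z^2*(8*l - 12) + z*(-32*l^2 + 80*l - 48) - 36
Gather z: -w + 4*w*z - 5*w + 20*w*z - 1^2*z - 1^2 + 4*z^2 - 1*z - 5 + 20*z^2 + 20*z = -6*w + 24*z^2 + z*(24*w + 18) - 6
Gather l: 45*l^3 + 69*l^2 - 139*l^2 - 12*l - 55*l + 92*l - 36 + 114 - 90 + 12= 45*l^3 - 70*l^2 + 25*l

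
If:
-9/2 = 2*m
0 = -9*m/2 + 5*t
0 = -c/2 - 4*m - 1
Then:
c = 16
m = -9/4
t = -81/40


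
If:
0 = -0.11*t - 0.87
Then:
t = -7.91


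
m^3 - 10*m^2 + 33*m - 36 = (m - 4)*(m - 3)^2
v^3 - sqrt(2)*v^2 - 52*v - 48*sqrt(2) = (v - 6*sqrt(2))*(v + sqrt(2))*(v + 4*sqrt(2))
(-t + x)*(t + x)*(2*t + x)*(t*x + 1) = -2*t^4*x - t^3*x^2 - 2*t^3 + 2*t^2*x^3 - t^2*x + t*x^4 + 2*t*x^2 + x^3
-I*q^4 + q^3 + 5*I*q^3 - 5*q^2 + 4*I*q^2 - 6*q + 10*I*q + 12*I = (q - 6)*(q - I)*(q + 2*I)*(-I*q - I)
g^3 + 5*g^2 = g^2*(g + 5)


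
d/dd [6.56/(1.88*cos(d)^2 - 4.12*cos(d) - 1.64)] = (24.6656*cos(d) - 27.0272)*sin(d)/(-1.88*cos(d)^2 + 4.12*cos(d) + 1.64)^2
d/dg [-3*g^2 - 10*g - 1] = -6*g - 10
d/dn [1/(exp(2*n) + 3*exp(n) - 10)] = (-2*exp(n) - 3)*exp(n)/(exp(2*n) + 3*exp(n) - 10)^2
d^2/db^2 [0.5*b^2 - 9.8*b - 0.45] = 1.00000000000000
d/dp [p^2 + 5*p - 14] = 2*p + 5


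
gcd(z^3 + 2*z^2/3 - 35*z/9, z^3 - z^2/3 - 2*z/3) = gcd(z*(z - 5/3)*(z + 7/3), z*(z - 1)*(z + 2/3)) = z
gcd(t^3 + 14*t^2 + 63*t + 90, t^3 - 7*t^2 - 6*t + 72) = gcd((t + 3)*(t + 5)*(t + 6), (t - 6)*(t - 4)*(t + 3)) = t + 3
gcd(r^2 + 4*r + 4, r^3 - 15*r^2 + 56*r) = 1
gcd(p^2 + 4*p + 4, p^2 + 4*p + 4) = p^2 + 4*p + 4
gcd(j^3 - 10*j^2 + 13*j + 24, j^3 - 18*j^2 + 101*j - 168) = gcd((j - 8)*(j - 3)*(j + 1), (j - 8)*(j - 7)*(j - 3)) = j^2 - 11*j + 24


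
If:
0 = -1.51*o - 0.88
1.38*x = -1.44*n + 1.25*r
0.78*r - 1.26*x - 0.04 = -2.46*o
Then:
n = 0.443910256410256*x + 1.64000443387861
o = -0.58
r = 1.61538461538462*x + 1.88928510782815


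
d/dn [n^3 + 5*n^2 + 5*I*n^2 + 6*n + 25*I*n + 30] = 3*n^2 + 10*n*(1 + I) + 6 + 25*I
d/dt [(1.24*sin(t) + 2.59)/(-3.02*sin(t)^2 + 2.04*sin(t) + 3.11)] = (3.7448*sin(t)^2 + 15.6436*sin(t) - 1.4272)*cos(t)/(9.1204*sin(t)^4 - 12.3216*sin(t)^3 - 14.6228*sin(t)^2 + 12.6888*sin(t) + 9.6721)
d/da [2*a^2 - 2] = 4*a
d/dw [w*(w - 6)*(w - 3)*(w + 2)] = 4*w^3 - 21*w^2 + 36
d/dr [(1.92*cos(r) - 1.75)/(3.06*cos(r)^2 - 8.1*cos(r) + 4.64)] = (5.8752*cos(r)^2 - 10.71*cos(r) + 5.2662)*sin(r)/(9.3636*cos(r)^4 - 49.572*cos(r)^3 + 94.0068*cos(r)^2 - 75.168*cos(r) + 21.5296)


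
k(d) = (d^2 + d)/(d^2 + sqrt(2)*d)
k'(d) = (-2*d - sqrt(2))*(d^2 + d)/(d^2 + sqrt(2)*d)^2 + (2*d + 1)/(d^2 + sqrt(2)*d)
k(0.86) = 0.82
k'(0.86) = 0.08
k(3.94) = 0.92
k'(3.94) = 0.01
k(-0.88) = 0.22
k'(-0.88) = 1.45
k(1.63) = 0.86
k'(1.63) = 0.04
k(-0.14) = 0.67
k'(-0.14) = 0.26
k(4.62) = 0.93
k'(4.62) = 0.01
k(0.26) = 0.75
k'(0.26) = 0.15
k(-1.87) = 1.91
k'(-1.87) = 1.99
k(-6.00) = 1.09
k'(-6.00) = 0.02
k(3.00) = 0.91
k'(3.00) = 0.02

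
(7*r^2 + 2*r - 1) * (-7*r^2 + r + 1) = -49*r^4 - 7*r^3 + 16*r^2 + r - 1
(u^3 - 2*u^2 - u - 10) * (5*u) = 5*u^4 - 10*u^3 - 5*u^2 - 50*u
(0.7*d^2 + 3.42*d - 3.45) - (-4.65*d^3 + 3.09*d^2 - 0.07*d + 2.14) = 4.65*d^3 - 2.39*d^2 + 3.49*d - 5.59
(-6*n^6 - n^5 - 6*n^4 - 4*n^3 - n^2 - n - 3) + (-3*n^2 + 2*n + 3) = -6*n^6 - n^5 - 6*n^4 - 4*n^3 - 4*n^2 + n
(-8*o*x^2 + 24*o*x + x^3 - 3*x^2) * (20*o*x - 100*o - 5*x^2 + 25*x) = -160*o^2*x^3 + 1280*o^2*x^2 - 2400*o^2*x + 60*o*x^4 - 480*o*x^3 + 900*o*x^2 - 5*x^5 + 40*x^4 - 75*x^3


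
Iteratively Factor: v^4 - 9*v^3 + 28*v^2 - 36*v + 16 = (v - 4)*(v^3 - 5*v^2 + 8*v - 4) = (v - 4)*(v - 1)*(v^2 - 4*v + 4) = (v - 4)*(v - 2)*(v - 1)*(v - 2)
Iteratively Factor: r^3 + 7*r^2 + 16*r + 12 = (r + 2)*(r^2 + 5*r + 6) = (r + 2)*(r + 3)*(r + 2)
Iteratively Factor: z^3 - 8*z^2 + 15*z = (z)*(z^2 - 8*z + 15) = z*(z - 5)*(z - 3)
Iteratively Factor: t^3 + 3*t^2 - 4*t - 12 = (t + 2)*(t^2 + t - 6) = (t - 2)*(t + 2)*(t + 3)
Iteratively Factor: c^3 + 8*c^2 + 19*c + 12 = (c + 1)*(c^2 + 7*c + 12) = (c + 1)*(c + 3)*(c + 4)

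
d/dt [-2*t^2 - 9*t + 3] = -4*t - 9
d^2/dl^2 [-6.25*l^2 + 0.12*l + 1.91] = -12.5000000000000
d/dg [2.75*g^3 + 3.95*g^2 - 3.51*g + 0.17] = 8.25*g^2 + 7.9*g - 3.51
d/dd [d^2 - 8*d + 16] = 2*d - 8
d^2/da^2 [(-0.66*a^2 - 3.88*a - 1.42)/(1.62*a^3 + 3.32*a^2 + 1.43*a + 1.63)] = (-3.464208*a^6 - 61.0960319999999*a^5 - 160.755192*a^4 - 159.08828*a^3 + 30.727992*a^2 + 108.030408*a + 24.142104)/(4.251528*a^9 + 26.139024*a^8 + 64.82754*a^7 + 95.574356*a^6 + 109.825062*a^5 + 96.923088*a^4 + 62.268269*a^3 + 36.462285*a^2 + 11.398101*a + 4.330747)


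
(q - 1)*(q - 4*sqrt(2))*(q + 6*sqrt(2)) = q^3 - q^2 + 2*sqrt(2)*q^2 - 48*q - 2*sqrt(2)*q + 48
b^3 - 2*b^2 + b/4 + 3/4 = (b - 3/2)*(b - 1)*(b + 1/2)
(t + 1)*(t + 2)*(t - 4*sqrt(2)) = t^3 - 4*sqrt(2)*t^2 + 3*t^2 - 12*sqrt(2)*t + 2*t - 8*sqrt(2)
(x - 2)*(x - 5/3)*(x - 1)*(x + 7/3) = x^4 - 7*x^3/3 - 35*x^2/9 + 13*x - 70/9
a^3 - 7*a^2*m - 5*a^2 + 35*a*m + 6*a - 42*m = (a - 3)*(a - 2)*(a - 7*m)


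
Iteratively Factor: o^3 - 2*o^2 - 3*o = (o - 3)*(o^2 + o) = o*(o - 3)*(o + 1)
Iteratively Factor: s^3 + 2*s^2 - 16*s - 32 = (s + 4)*(s^2 - 2*s - 8) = (s - 4)*(s + 4)*(s + 2)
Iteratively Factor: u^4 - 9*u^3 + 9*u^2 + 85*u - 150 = (u - 5)*(u^3 - 4*u^2 - 11*u + 30) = (u - 5)^2*(u^2 + u - 6) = (u - 5)^2*(u - 2)*(u + 3)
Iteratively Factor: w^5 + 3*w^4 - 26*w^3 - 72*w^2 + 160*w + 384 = (w - 4)*(w^4 + 7*w^3 + 2*w^2 - 64*w - 96) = (w - 4)*(w + 2)*(w^3 + 5*w^2 - 8*w - 48) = (w - 4)*(w - 3)*(w + 2)*(w^2 + 8*w + 16) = (w - 4)*(w - 3)*(w + 2)*(w + 4)*(w + 4)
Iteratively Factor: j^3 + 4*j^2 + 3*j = (j + 1)*(j^2 + 3*j) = (j + 1)*(j + 3)*(j)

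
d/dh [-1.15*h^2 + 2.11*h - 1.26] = 2.11 - 2.3*h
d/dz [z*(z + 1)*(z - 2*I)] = 3*z^2 + z*(2 - 4*I) - 2*I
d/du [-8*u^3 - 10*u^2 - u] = -24*u^2 - 20*u - 1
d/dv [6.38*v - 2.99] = 6.38000000000000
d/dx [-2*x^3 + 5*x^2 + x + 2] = -6*x^2 + 10*x + 1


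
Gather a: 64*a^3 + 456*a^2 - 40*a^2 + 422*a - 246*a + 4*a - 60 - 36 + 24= 64*a^3 + 416*a^2 + 180*a - 72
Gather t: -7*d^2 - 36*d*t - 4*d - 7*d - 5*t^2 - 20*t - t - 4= -7*d^2 - 11*d - 5*t^2 + t*(-36*d - 21) - 4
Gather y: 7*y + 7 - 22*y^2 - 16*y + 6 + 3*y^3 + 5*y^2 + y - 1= 3*y^3 - 17*y^2 - 8*y + 12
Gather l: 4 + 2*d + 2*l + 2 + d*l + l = 2*d + l*(d + 3) + 6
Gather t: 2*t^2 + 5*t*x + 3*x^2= 2*t^2 + 5*t*x + 3*x^2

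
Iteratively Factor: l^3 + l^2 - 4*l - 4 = (l - 2)*(l^2 + 3*l + 2) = (l - 2)*(l + 2)*(l + 1)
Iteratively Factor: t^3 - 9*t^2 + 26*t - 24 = (t - 2)*(t^2 - 7*t + 12) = (t - 3)*(t - 2)*(t - 4)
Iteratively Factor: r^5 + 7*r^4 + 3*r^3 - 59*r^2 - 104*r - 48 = (r + 1)*(r^4 + 6*r^3 - 3*r^2 - 56*r - 48) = (r + 1)*(r + 4)*(r^3 + 2*r^2 - 11*r - 12) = (r + 1)^2*(r + 4)*(r^2 + r - 12) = (r + 1)^2*(r + 4)^2*(r - 3)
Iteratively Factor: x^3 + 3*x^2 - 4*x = (x - 1)*(x^2 + 4*x) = (x - 1)*(x + 4)*(x)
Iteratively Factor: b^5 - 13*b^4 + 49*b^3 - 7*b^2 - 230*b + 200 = (b + 2)*(b^4 - 15*b^3 + 79*b^2 - 165*b + 100) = (b - 4)*(b + 2)*(b^3 - 11*b^2 + 35*b - 25) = (b - 4)*(b - 1)*(b + 2)*(b^2 - 10*b + 25) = (b - 5)*(b - 4)*(b - 1)*(b + 2)*(b - 5)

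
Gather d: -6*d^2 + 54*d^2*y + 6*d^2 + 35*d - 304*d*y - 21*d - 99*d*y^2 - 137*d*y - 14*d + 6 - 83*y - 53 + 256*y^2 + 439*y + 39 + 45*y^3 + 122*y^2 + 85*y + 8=54*d^2*y + d*(-99*y^2 - 441*y) + 45*y^3 + 378*y^2 + 441*y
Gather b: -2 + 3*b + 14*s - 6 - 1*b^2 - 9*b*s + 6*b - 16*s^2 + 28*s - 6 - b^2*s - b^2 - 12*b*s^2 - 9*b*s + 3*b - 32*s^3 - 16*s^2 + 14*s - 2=b^2*(-s - 2) + b*(-12*s^2 - 18*s + 12) - 32*s^3 - 32*s^2 + 56*s - 16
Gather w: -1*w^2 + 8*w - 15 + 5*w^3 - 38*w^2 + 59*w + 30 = 5*w^3 - 39*w^2 + 67*w + 15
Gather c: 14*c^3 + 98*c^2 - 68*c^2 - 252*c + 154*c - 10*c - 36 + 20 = 14*c^3 + 30*c^2 - 108*c - 16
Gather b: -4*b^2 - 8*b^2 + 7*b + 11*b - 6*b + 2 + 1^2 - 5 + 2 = -12*b^2 + 12*b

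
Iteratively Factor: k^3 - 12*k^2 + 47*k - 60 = (k - 4)*(k^2 - 8*k + 15) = (k - 5)*(k - 4)*(k - 3)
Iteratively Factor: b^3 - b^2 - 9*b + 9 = (b - 1)*(b^2 - 9) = (b - 3)*(b - 1)*(b + 3)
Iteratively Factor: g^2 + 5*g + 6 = (g + 3)*(g + 2)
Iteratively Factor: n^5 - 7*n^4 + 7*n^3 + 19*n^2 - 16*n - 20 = (n - 2)*(n^4 - 5*n^3 - 3*n^2 + 13*n + 10) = (n - 2)*(n + 1)*(n^3 - 6*n^2 + 3*n + 10) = (n - 2)^2*(n + 1)*(n^2 - 4*n - 5) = (n - 2)^2*(n + 1)^2*(n - 5)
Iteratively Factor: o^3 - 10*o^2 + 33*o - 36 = (o - 3)*(o^2 - 7*o + 12) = (o - 3)^2*(o - 4)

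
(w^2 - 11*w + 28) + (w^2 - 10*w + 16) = 2*w^2 - 21*w + 44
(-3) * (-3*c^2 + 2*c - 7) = 9*c^2 - 6*c + 21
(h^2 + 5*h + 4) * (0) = 0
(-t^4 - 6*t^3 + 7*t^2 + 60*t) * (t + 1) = -t^5 - 7*t^4 + t^3 + 67*t^2 + 60*t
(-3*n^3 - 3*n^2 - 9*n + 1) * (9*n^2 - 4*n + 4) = -27*n^5 - 15*n^4 - 81*n^3 + 33*n^2 - 40*n + 4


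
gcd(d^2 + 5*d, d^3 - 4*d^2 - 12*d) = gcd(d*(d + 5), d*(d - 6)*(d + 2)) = d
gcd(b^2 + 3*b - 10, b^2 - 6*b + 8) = b - 2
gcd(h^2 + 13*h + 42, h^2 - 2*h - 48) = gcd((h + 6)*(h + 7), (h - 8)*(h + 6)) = h + 6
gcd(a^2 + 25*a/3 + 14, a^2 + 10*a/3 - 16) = a + 6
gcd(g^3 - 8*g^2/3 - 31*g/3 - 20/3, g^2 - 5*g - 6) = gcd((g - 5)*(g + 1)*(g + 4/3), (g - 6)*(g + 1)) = g + 1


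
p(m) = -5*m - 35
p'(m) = -5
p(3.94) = -54.70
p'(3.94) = -5.00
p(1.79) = -43.95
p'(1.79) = -5.00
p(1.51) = -42.55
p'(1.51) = -5.00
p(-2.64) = -21.80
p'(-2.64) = -5.00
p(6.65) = -68.25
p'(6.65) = -5.00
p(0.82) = -39.10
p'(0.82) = -5.00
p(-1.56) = -27.20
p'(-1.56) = -5.00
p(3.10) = -50.50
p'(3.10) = -5.00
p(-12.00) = 25.00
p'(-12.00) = -5.00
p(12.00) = -95.00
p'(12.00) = -5.00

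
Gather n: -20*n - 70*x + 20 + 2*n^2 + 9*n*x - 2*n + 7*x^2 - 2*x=2*n^2 + n*(9*x - 22) + 7*x^2 - 72*x + 20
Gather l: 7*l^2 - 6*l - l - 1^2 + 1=7*l^2 - 7*l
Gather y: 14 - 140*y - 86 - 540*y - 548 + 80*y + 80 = -600*y - 540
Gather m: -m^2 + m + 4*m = -m^2 + 5*m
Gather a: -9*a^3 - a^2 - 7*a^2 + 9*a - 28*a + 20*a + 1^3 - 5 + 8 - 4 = -9*a^3 - 8*a^2 + a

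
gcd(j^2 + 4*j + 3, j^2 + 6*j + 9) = j + 3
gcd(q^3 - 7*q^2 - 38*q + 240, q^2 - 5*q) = q - 5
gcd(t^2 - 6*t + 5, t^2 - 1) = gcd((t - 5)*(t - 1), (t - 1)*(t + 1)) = t - 1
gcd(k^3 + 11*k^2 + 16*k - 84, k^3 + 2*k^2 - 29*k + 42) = k^2 + 5*k - 14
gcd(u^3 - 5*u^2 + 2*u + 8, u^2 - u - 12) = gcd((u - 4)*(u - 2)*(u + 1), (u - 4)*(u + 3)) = u - 4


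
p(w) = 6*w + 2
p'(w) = 6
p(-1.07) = -4.42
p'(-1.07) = 6.00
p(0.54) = 5.24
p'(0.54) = 6.00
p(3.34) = 22.04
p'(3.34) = 6.00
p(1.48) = 10.88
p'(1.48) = 6.00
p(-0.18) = 0.92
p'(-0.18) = 6.00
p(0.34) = 4.04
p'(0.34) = 6.00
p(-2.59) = -13.54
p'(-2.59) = 6.00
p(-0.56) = -1.36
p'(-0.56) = 6.00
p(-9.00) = -52.00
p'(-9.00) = 6.00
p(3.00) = 20.00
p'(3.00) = 6.00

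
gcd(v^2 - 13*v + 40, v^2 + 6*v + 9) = 1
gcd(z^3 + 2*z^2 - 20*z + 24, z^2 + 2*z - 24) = z + 6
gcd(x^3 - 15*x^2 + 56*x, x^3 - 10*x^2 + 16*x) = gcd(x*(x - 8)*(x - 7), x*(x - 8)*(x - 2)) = x^2 - 8*x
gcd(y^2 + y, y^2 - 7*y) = y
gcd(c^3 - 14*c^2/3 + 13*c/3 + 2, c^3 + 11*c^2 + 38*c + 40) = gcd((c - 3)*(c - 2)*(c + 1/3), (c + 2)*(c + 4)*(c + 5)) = 1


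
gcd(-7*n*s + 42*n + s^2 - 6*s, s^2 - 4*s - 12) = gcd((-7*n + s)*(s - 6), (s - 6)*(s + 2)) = s - 6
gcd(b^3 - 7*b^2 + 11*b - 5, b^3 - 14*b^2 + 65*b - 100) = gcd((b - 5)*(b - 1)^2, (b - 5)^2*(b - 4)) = b - 5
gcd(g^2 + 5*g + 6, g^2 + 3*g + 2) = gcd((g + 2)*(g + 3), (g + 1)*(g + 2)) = g + 2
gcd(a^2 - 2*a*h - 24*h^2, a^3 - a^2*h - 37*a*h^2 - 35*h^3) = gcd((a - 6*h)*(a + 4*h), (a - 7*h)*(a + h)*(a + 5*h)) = 1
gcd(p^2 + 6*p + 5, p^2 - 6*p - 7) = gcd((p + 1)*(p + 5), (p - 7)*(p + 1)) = p + 1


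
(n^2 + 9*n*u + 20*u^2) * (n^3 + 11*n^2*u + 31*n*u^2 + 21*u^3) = n^5 + 20*n^4*u + 150*n^3*u^2 + 520*n^2*u^3 + 809*n*u^4 + 420*u^5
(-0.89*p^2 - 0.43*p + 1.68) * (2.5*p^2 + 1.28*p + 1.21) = -2.225*p^4 - 2.2142*p^3 + 2.5727*p^2 + 1.6301*p + 2.0328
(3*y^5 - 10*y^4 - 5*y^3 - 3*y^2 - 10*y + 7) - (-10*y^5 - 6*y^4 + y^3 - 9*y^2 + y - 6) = 13*y^5 - 4*y^4 - 6*y^3 + 6*y^2 - 11*y + 13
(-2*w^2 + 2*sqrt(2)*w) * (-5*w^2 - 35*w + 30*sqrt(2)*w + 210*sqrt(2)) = 10*w^4 - 70*sqrt(2)*w^3 + 70*w^3 - 490*sqrt(2)*w^2 + 120*w^2 + 840*w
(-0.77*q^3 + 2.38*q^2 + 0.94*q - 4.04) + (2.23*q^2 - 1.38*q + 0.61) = -0.77*q^3 + 4.61*q^2 - 0.44*q - 3.43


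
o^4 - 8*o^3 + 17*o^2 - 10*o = o*(o - 5)*(o - 2)*(o - 1)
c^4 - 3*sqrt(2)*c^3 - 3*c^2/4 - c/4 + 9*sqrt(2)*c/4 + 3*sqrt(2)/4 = (c - 1)*(c + 1/2)^2*(c - 3*sqrt(2))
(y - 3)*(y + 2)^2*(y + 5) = y^4 + 6*y^3 - 3*y^2 - 52*y - 60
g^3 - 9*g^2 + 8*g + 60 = (g - 6)*(g - 5)*(g + 2)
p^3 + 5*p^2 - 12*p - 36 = (p - 3)*(p + 2)*(p + 6)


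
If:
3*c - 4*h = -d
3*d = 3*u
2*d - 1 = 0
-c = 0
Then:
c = 0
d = 1/2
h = 1/8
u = 1/2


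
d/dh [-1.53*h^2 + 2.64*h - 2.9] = 2.64 - 3.06*h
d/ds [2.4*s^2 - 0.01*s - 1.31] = 4.8*s - 0.01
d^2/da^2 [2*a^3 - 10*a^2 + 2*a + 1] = 12*a - 20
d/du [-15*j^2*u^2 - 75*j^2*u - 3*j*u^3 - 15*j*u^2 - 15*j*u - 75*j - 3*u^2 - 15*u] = -30*j^2*u - 75*j^2 - 9*j*u^2 - 30*j*u - 15*j - 6*u - 15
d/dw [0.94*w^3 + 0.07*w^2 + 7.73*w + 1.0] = 2.82*w^2 + 0.14*w + 7.73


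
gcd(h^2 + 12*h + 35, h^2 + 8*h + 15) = h + 5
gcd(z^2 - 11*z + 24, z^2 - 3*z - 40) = z - 8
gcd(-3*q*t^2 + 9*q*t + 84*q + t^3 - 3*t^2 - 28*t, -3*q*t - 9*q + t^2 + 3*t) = 3*q - t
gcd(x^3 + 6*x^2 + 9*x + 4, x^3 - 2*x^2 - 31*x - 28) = x^2 + 5*x + 4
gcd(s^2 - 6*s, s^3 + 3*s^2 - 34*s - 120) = s - 6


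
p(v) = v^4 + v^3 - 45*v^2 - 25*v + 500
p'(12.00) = 6239.00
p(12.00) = 16184.00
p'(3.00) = -160.00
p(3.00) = 128.00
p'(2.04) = -162.16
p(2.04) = 287.54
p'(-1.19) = 79.61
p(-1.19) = 466.35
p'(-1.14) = 75.57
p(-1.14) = 470.23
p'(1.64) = -146.89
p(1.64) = 349.61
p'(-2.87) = 163.45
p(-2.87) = 245.30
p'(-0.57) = 26.53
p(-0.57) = 499.55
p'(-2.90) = 163.67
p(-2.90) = 240.39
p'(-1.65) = 113.70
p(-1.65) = 421.66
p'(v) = 4*v^3 + 3*v^2 - 90*v - 25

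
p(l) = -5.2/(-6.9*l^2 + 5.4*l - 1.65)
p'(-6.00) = 0.01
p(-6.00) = 0.02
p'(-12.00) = 0.00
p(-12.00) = 0.00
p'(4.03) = -0.03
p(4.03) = 0.06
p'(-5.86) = 0.01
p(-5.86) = 0.02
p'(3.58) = -0.05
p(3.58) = 0.07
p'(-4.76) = 0.01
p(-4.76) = 0.03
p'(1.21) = -2.16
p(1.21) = 1.00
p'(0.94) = -5.52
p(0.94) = 1.95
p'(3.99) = -0.03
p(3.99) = 0.06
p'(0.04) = 12.07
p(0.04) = 3.60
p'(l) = -5.2*(13.8*l - 5.4)/(-6.9*l^2 + 5.4*l - 1.65)^2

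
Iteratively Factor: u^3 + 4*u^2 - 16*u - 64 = (u + 4)*(u^2 - 16) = (u - 4)*(u + 4)*(u + 4)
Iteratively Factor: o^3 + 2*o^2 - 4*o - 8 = (o + 2)*(o^2 - 4) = (o - 2)*(o + 2)*(o + 2)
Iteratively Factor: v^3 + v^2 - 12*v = (v - 3)*(v^2 + 4*v) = (v - 3)*(v + 4)*(v)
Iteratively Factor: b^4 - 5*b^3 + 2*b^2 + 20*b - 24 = (b - 2)*(b^3 - 3*b^2 - 4*b + 12) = (b - 3)*(b - 2)*(b^2 - 4) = (b - 3)*(b - 2)*(b + 2)*(b - 2)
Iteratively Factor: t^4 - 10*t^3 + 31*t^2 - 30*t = (t - 2)*(t^3 - 8*t^2 + 15*t) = (t - 5)*(t - 2)*(t^2 - 3*t) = t*(t - 5)*(t - 2)*(t - 3)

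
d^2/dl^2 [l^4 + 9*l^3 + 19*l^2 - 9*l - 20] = 12*l^2 + 54*l + 38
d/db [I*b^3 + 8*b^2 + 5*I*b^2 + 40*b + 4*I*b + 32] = 3*I*b^2 + b*(16 + 10*I) + 40 + 4*I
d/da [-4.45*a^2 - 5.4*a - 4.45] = -8.9*a - 5.4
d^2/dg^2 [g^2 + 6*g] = 2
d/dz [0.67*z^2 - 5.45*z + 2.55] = 1.34*z - 5.45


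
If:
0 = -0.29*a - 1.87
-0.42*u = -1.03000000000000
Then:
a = -6.45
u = 2.45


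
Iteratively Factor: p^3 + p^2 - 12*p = (p + 4)*(p^2 - 3*p) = (p - 3)*(p + 4)*(p)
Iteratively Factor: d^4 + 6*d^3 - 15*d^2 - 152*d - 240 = (d + 4)*(d^3 + 2*d^2 - 23*d - 60) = (d - 5)*(d + 4)*(d^2 + 7*d + 12) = (d - 5)*(d + 3)*(d + 4)*(d + 4)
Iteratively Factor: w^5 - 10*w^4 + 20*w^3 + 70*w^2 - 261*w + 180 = (w + 3)*(w^4 - 13*w^3 + 59*w^2 - 107*w + 60) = (w - 5)*(w + 3)*(w^3 - 8*w^2 + 19*w - 12) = (w - 5)*(w - 4)*(w + 3)*(w^2 - 4*w + 3) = (w - 5)*(w - 4)*(w - 1)*(w + 3)*(w - 3)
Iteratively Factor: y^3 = (y)*(y^2) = y^2*(y)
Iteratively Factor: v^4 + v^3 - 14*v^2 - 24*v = (v + 2)*(v^3 - v^2 - 12*v) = (v + 2)*(v + 3)*(v^2 - 4*v) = (v - 4)*(v + 2)*(v + 3)*(v)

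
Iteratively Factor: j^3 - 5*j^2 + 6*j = (j - 3)*(j^2 - 2*j) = (j - 3)*(j - 2)*(j)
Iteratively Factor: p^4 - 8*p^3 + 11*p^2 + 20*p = (p - 4)*(p^3 - 4*p^2 - 5*p) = p*(p - 4)*(p^2 - 4*p - 5) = p*(p - 4)*(p + 1)*(p - 5)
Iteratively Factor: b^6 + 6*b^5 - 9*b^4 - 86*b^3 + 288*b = (b + 4)*(b^5 + 2*b^4 - 17*b^3 - 18*b^2 + 72*b) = (b + 4)^2*(b^4 - 2*b^3 - 9*b^2 + 18*b) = b*(b + 4)^2*(b^3 - 2*b^2 - 9*b + 18) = b*(b - 3)*(b + 4)^2*(b^2 + b - 6) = b*(b - 3)*(b - 2)*(b + 4)^2*(b + 3)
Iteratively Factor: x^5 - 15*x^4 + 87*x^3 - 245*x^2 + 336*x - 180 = (x - 3)*(x^4 - 12*x^3 + 51*x^2 - 92*x + 60) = (x - 3)^2*(x^3 - 9*x^2 + 24*x - 20) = (x - 3)^2*(x - 2)*(x^2 - 7*x + 10) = (x - 3)^2*(x - 2)^2*(x - 5)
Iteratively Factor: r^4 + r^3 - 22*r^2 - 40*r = (r + 2)*(r^3 - r^2 - 20*r) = (r + 2)*(r + 4)*(r^2 - 5*r) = r*(r + 2)*(r + 4)*(r - 5)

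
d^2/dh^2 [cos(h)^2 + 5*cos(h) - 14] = -5*cos(h) - 2*cos(2*h)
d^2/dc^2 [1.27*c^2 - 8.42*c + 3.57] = 2.54000000000000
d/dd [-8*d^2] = -16*d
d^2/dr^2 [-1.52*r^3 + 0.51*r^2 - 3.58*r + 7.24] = 1.02 - 9.12*r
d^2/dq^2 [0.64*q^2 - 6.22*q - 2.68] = 1.28000000000000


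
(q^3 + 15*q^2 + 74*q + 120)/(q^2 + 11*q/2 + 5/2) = 2*(q^2 + 10*q + 24)/(2*q + 1)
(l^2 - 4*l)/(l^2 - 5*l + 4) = l/(l - 1)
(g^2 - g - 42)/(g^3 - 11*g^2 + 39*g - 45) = (g^2 - g - 42)/(g^3 - 11*g^2 + 39*g - 45)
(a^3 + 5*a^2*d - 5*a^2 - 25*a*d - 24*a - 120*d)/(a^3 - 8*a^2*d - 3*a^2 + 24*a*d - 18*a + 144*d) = (a^2 + 5*a*d - 8*a - 40*d)/(a^2 - 8*a*d - 6*a + 48*d)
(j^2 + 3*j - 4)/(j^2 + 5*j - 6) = (j + 4)/(j + 6)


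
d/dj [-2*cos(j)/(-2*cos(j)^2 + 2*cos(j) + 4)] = (cos(j)^2 + 2)*sin(j)/(sin(j)^2 + cos(j) + 1)^2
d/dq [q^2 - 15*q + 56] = 2*q - 15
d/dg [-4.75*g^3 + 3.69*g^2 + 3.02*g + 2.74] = -14.25*g^2 + 7.38*g + 3.02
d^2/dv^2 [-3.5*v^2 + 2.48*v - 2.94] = -7.00000000000000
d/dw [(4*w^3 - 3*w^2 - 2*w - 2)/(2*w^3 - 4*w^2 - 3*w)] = (-10*w^4 - 16*w^3 + 13*w^2 - 16*w - 6)/(w^2*(4*w^4 - 16*w^3 + 4*w^2 + 24*w + 9))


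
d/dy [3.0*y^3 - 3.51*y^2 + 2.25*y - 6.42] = 9.0*y^2 - 7.02*y + 2.25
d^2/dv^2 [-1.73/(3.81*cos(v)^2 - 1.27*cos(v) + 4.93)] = (100.451412*(1 - cos(v)^2)^2 - 25.112853*cos(v)^3 - 76.9644130000001*cos(v)^2 + 61.057409*cos(v) - 41.041828)/(3.81*cos(v)^2 - 1.27*cos(v) + 4.93)^3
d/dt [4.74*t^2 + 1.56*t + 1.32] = 9.48*t + 1.56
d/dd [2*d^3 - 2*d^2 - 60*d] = 6*d^2 - 4*d - 60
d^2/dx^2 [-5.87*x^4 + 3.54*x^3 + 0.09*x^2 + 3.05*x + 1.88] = -70.44*x^2 + 21.24*x + 0.18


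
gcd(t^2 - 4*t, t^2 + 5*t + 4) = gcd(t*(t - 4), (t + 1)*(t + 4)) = 1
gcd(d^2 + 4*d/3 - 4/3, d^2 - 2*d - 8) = d + 2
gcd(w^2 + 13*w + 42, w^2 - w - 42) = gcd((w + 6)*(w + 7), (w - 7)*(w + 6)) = w + 6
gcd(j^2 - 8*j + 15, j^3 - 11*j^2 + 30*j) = j - 5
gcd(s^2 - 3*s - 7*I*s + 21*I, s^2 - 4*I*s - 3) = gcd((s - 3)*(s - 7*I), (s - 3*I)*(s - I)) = 1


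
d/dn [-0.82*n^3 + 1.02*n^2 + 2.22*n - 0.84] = -2.46*n^2 + 2.04*n + 2.22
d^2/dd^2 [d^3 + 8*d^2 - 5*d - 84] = 6*d + 16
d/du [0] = 0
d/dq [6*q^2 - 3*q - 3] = 12*q - 3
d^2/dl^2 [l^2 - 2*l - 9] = 2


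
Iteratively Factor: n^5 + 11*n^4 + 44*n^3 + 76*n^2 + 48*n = (n + 4)*(n^4 + 7*n^3 + 16*n^2 + 12*n) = n*(n + 4)*(n^3 + 7*n^2 + 16*n + 12) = n*(n + 2)*(n + 4)*(n^2 + 5*n + 6) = n*(n + 2)*(n + 3)*(n + 4)*(n + 2)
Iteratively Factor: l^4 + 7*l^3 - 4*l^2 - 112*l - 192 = (l + 3)*(l^3 + 4*l^2 - 16*l - 64) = (l - 4)*(l + 3)*(l^2 + 8*l + 16) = (l - 4)*(l + 3)*(l + 4)*(l + 4)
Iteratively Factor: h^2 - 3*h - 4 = (h + 1)*(h - 4)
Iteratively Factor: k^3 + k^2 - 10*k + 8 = (k - 2)*(k^2 + 3*k - 4) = (k - 2)*(k + 4)*(k - 1)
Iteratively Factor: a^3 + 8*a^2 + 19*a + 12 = (a + 1)*(a^2 + 7*a + 12) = (a + 1)*(a + 3)*(a + 4)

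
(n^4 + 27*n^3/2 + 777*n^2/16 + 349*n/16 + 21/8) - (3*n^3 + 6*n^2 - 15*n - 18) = n^4 + 21*n^3/2 + 681*n^2/16 + 589*n/16 + 165/8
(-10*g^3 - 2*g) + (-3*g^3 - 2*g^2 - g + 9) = -13*g^3 - 2*g^2 - 3*g + 9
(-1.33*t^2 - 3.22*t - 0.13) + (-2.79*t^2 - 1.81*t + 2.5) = -4.12*t^2 - 5.03*t + 2.37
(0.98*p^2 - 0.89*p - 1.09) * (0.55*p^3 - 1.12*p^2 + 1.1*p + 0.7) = 0.539*p^5 - 1.5871*p^4 + 1.4753*p^3 + 0.9278*p^2 - 1.822*p - 0.763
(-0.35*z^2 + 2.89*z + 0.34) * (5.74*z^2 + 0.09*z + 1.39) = -2.009*z^4 + 16.5571*z^3 + 1.7252*z^2 + 4.0477*z + 0.4726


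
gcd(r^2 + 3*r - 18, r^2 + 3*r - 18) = r^2 + 3*r - 18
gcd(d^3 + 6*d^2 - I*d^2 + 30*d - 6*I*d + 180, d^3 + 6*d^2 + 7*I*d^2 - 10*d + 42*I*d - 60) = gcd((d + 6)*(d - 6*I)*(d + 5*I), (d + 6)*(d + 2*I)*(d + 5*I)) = d^2 + d*(6 + 5*I) + 30*I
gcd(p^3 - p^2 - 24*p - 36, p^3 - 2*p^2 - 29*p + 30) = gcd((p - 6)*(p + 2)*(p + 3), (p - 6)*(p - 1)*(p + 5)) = p - 6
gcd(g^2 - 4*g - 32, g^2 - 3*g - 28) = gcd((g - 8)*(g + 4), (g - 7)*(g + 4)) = g + 4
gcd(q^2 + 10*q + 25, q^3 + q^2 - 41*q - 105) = q + 5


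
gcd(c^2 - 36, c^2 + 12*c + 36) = c + 6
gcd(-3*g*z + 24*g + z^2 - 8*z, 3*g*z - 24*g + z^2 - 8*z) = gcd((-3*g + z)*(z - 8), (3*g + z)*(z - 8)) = z - 8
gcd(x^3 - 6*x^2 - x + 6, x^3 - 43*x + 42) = x^2 - 7*x + 6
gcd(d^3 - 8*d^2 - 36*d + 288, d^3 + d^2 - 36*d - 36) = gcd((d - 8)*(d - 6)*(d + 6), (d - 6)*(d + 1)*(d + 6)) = d^2 - 36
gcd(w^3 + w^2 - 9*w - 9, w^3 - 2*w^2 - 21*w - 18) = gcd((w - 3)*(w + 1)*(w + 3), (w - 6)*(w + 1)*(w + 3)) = w^2 + 4*w + 3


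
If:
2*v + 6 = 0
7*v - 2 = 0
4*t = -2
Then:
No Solution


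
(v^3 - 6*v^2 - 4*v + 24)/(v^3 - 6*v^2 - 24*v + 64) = (v^2 - 4*v - 12)/(v^2 - 4*v - 32)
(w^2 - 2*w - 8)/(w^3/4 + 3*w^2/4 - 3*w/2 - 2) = 4*(w^2 - 2*w - 8)/(w^3 + 3*w^2 - 6*w - 8)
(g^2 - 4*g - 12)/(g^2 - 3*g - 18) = (g + 2)/(g + 3)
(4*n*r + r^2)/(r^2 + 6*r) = (4*n + r)/(r + 6)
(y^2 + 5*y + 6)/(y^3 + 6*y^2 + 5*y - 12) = (y + 2)/(y^2 + 3*y - 4)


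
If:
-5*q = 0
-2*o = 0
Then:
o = 0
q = 0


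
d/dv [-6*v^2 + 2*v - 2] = 2 - 12*v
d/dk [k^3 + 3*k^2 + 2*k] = 3*k^2 + 6*k + 2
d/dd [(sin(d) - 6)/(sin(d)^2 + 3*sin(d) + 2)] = (12*sin(d) + cos(d)^2 + 19)*cos(d)/(sin(d)^2 + 3*sin(d) + 2)^2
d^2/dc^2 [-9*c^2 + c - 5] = -18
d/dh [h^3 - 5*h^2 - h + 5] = 3*h^2 - 10*h - 1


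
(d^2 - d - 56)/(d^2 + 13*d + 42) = (d - 8)/(d + 6)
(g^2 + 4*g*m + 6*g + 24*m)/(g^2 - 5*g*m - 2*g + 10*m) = (g^2 + 4*g*m + 6*g + 24*m)/(g^2 - 5*g*m - 2*g + 10*m)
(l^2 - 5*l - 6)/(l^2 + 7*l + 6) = (l - 6)/(l + 6)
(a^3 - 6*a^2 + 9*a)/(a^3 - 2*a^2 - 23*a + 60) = a*(a - 3)/(a^2 + a - 20)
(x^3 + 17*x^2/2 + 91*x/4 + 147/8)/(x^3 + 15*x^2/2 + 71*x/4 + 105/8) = (2*x + 7)/(2*x + 5)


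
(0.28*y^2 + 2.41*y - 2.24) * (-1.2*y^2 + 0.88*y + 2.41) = -0.336*y^4 - 2.6456*y^3 + 5.4836*y^2 + 3.8369*y - 5.3984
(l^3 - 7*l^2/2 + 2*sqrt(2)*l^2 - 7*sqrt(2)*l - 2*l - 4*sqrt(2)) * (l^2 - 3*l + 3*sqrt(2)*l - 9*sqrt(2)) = l^5 - 13*l^4/2 + 5*sqrt(2)*l^4 - 65*sqrt(2)*l^3/2 + 41*l^3/2 - 72*l^2 + 85*sqrt(2)*l^2/2 + 30*sqrt(2)*l + 102*l + 72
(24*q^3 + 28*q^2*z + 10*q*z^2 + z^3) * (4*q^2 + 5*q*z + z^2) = 96*q^5 + 232*q^4*z + 204*q^3*z^2 + 82*q^2*z^3 + 15*q*z^4 + z^5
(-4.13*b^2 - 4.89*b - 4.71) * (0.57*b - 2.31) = -2.3541*b^3 + 6.753*b^2 + 8.6112*b + 10.8801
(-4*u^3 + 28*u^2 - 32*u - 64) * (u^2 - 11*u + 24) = -4*u^5 + 72*u^4 - 436*u^3 + 960*u^2 - 64*u - 1536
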